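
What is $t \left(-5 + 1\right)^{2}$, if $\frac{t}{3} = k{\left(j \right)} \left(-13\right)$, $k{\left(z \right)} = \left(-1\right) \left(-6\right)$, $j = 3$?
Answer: $-3744$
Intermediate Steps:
$k{\left(z \right)} = 6$
$t = -234$ ($t = 3 \cdot 6 \left(-13\right) = 3 \left(-78\right) = -234$)
$t \left(-5 + 1\right)^{2} = - 234 \left(-5 + 1\right)^{2} = - 234 \left(-4\right)^{2} = \left(-234\right) 16 = -3744$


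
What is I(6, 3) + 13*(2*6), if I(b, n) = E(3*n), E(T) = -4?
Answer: 152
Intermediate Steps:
I(b, n) = -4
I(6, 3) + 13*(2*6) = -4 + 13*(2*6) = -4 + 13*12 = -4 + 156 = 152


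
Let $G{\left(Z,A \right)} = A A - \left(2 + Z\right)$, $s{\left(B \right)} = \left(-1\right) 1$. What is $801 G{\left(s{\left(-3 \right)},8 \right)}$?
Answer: $50463$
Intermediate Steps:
$s{\left(B \right)} = -1$
$G{\left(Z,A \right)} = -2 + A^{2} - Z$ ($G{\left(Z,A \right)} = A^{2} - \left(2 + Z\right) = -2 + A^{2} - Z$)
$801 G{\left(s{\left(-3 \right)},8 \right)} = 801 \left(-2 + 8^{2} - -1\right) = 801 \left(-2 + 64 + 1\right) = 801 \cdot 63 = 50463$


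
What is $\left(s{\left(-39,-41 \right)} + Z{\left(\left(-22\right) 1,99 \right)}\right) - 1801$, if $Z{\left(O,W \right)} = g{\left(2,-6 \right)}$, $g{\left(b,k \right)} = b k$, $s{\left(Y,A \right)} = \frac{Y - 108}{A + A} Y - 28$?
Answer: $- \frac{156695}{82} \approx -1910.9$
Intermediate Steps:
$s{\left(Y,A \right)} = -28 + \frac{Y \left(-108 + Y\right)}{2 A}$ ($s{\left(Y,A \right)} = \frac{-108 + Y}{2 A} Y - 28 = \frac{Y \left(-108 + Y\right)}{2 A} - 28 = -28 + \frac{Y \left(-108 + Y\right)}{2 A}$)
$Z{\left(O,W \right)} = -12$ ($Z{\left(O,W \right)} = 2 \left(-6\right) = -12$)
$\left(s{\left(-39,-41 \right)} + Z{\left(\left(-22\right) 1,99 \right)}\right) - 1801 = \left(\frac{\left(-39\right)^{2} - -4212 - -2296}{2 \left(-41\right)} - 12\right) - 1801 = \left(\frac{1}{2} \left(- \frac{1}{41}\right) \left(1521 + 4212 + 2296\right) - 12\right) - 1801 = \left(\frac{1}{2} \left(- \frac{1}{41}\right) 8029 - 12\right) - 1801 = \left(- \frac{8029}{82} - 12\right) - 1801 = - \frac{9013}{82} - 1801 = - \frac{156695}{82}$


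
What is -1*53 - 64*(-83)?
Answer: 5259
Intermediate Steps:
-1*53 - 64*(-83) = -53 + 5312 = 5259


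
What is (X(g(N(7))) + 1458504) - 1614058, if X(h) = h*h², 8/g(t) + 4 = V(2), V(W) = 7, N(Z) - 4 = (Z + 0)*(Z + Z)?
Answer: -4199446/27 ≈ -1.5554e+5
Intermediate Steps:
N(Z) = 4 + 2*Z² (N(Z) = 4 + (Z + 0)*(Z + Z) = 4 + Z*(2*Z) = 4 + 2*Z²)
g(t) = 8/3 (g(t) = 8/(-4 + 7) = 8/3)
X(h) = h³
(X(g(N(7))) + 1458504) - 1614058 = ((8/3)³ + 1458504) - 1614058 = (512/27 + 1458504) - 1614058 = 39380120/27 - 1614058 = -4199446/27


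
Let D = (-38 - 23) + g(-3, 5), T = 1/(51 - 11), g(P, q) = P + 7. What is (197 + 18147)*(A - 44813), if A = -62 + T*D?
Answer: -4116065701/5 ≈ -8.2321e+8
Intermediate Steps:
g(P, q) = 7 + P
T = 1/40 ≈ 0.025000
D = -57 (D = (-38 - 23) + (7 - 3) = -61 + 4 = -57)
A = -2537/40 (A = -62 + (1/40)*(-57) = -62 - 57/40 = -2537/40 ≈ -63.425)
(197 + 18147)*(A - 44813) = (197 + 18147)*(-2537/40 - 44813) = 18344*(-1795057/40) = -4116065701/5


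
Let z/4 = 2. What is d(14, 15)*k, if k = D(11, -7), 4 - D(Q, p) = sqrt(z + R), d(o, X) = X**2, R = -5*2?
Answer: 900 - 225*I*sqrt(2) ≈ 900.0 - 318.2*I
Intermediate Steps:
R = -10
z = 8 (z = 4*2 = 8)
D(Q, p) = 4 - I*sqrt(2) (D(Q, p) = 4 - sqrt(8 - 10) = 4 - sqrt(-2) = 4 - I*sqrt(2))
k = 4 - I*sqrt(2) ≈ 4.0 - 1.4142*I
d(14, 15)*k = 15**2*(4 - I*sqrt(2)) = 225*(4 - I*sqrt(2)) = 900 - 225*I*sqrt(2)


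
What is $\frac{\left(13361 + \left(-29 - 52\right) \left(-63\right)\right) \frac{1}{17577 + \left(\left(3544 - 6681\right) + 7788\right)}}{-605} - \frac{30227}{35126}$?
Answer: $- \frac{101784862211}{118093085110} \approx -0.8619$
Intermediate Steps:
$\frac{\left(13361 + \left(-29 - 52\right) \left(-63\right)\right) \frac{1}{17577 + \left(\left(3544 - 6681\right) + 7788\right)}}{-605} - \frac{30227}{35126} = \frac{13361 - -5103}{17577 + \left(-3137 + 7788\right)} \left(- \frac{1}{605}\right) - \frac{30227}{35126} = \frac{13361 + 5103}{17577 + 4651} \left(- \frac{1}{605}\right) - \frac{30227}{35126} = \frac{18464}{22228} \left(- \frac{1}{605}\right) - \frac{30227}{35126} = 18464 \cdot \frac{1}{22228} \left(- \frac{1}{605}\right) - \frac{30227}{35126} = \frac{4616}{5557} \left(- \frac{1}{605}\right) - \frac{30227}{35126} = - \frac{4616}{3361985} - \frac{30227}{35126} = - \frac{101784862211}{118093085110}$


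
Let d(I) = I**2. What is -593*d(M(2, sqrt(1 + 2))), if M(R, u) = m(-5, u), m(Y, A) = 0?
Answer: 0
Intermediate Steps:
M(R, u) = 0
-593*d(M(2, sqrt(1 + 2))) = -593*0**2 = -593*0 = 0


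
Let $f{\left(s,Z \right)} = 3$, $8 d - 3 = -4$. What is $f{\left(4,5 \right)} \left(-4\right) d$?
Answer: $\frac{3}{2} \approx 1.5$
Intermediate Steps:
$d = - \frac{1}{8}$ ($d = \frac{3}{8} + \frac{1}{8} \left(-4\right) = \frac{3}{8} - \frac{1}{2} = - \frac{1}{8} \approx -0.125$)
$f{\left(4,5 \right)} \left(-4\right) d = 3 \left(-4\right) \left(- \frac{1}{8}\right) = \left(-12\right) \left(- \frac{1}{8}\right) = \frac{3}{2}$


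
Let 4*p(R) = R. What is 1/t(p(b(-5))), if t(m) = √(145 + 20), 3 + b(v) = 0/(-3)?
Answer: √165/165 ≈ 0.077850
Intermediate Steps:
b(v) = -3 (b(v) = -3 + 0/(-3) = -3 + 0*(-⅓) = -3 + 0 = -3)
p(R) = R/4
t(m) = √165
1/t(p(b(-5))) = 1/(√165) = √165/165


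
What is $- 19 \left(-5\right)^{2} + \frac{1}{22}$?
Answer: $- \frac{10449}{22} \approx -474.95$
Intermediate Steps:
$- 19 \left(-5\right)^{2} + \frac{1}{22} = \left(-19\right) 25 + \frac{1}{22} = -475 + \frac{1}{22} = - \frac{10449}{22}$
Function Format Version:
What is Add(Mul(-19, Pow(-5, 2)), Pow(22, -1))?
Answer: Rational(-10449, 22) ≈ -474.95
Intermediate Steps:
Add(Mul(-19, Pow(-5, 2)), Pow(22, -1)) = Add(Mul(-19, 25), Rational(1, 22)) = Add(-475, Rational(1, 22)) = Rational(-10449, 22)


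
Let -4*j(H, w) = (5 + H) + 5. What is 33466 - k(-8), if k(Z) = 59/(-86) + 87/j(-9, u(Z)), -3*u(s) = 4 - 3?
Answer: 2908063/86 ≈ 33815.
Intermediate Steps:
u(s) = -⅓ (u(s) = -(4 - 3)/3 = -⅓*1 = -⅓)
j(H, w) = -5/2 - H/4 (j(H, w) = -((5 + H) + 5)/4 = -(10 + H)/4 = -5/2 - H/4)
k(Z) = -29987/86 (k(Z) = 59/(-86) + 87/(-5/2 - ¼*(-9)) = 59*(-1/86) + 87/(-5/2 + 9/4) = -59/86 + 87/(-¼) = -59/86 + 87*(-4) = -59/86 - 348 = -29987/86)
33466 - k(-8) = 33466 - 1*(-29987/86) = 33466 + 29987/86 = 2908063/86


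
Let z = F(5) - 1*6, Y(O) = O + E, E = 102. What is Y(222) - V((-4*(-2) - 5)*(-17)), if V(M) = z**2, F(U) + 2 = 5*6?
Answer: -160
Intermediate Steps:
Y(O) = 102 + O (Y(O) = O + 102 = 102 + O)
F(U) = 28 (F(U) = -2 + 5*6 = -2 + 30 = 28)
z = 22 (z = 28 - 1*6 = 28 - 6 = 22)
V(M) = 484 (V(M) = 22**2 = 484)
Y(222) - V((-4*(-2) - 5)*(-17)) = (102 + 222) - 1*484 = 324 - 484 = -160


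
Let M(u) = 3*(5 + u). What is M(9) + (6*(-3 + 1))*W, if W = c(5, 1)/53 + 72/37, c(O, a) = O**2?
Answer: 25470/1961 ≈ 12.988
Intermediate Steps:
M(u) = 15 + 3*u
W = 4741/1961 (W = 5**2/53 + 72/37 = 25*(1/53) + 72*(1/37) = 25/53 + 72/37 = 4741/1961 ≈ 2.4176)
M(9) + (6*(-3 + 1))*W = (15 + 3*9) + (6*(-3 + 1))*(4741/1961) = (15 + 27) + (6*(-2))*(4741/1961) = 42 - 12*4741/1961 = 42 - 56892/1961 = 25470/1961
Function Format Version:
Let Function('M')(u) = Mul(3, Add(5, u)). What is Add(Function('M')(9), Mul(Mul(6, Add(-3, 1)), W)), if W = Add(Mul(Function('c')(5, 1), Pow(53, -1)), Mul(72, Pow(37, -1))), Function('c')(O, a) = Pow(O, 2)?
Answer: Rational(25470, 1961) ≈ 12.988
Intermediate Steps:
Function('M')(u) = Add(15, Mul(3, u))
W = Rational(4741, 1961) (W = Add(Mul(Pow(5, 2), Pow(53, -1)), Mul(72, Pow(37, -1))) = Add(Mul(25, Rational(1, 53)), Mul(72, Rational(1, 37))) = Add(Rational(25, 53), Rational(72, 37)) = Rational(4741, 1961) ≈ 2.4176)
Add(Function('M')(9), Mul(Mul(6, Add(-3, 1)), W)) = Add(Add(15, Mul(3, 9)), Mul(Mul(6, Add(-3, 1)), Rational(4741, 1961))) = Add(Add(15, 27), Mul(Mul(6, -2), Rational(4741, 1961))) = Add(42, Mul(-12, Rational(4741, 1961))) = Add(42, Rational(-56892, 1961)) = Rational(25470, 1961)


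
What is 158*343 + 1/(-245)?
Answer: 13277529/245 ≈ 54194.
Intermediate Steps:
158*343 + 1/(-245) = 54194 - 1/245 = 13277529/245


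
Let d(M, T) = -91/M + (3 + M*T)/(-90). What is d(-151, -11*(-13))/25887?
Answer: 326828/35180433 ≈ 0.0092901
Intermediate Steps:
d(M, T) = -1/30 - 91/M - M*T/90 (d(M, T) = -91/M + (3 + M*T)*(-1/90) = -91/M + (-1/30 - M*T/90) = -1/30 - 91/M - M*T/90)
d(-151, -11*(-13))/25887 = ((1/90)*(-8190 - 1*(-151)*(3 - (-1661)*(-13)))/(-151))/25887 = ((1/90)*(-1/151)*(-8190 - 1*(-151)*(3 - 151*143)))*(1/25887) = ((1/90)*(-1/151)*(-8190 - 1*(-151)*(3 - 21593)))*(1/25887) = ((1/90)*(-1/151)*(-8190 - 1*(-151)*(-21590)))*(1/25887) = ((1/90)*(-1/151)*(-8190 - 3260090))*(1/25887) = ((1/90)*(-1/151)*(-3268280))*(1/25887) = (326828/1359)*(1/25887) = 326828/35180433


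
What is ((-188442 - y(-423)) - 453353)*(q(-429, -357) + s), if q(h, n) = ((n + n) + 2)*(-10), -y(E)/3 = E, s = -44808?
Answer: 24235796032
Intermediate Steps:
y(E) = -3*E
q(h, n) = -20 - 20*n (q(h, n) = (2*n + 2)*(-10) = (2 + 2*n)*(-10) = -20 - 20*n)
((-188442 - y(-423)) - 453353)*(q(-429, -357) + s) = ((-188442 - (-3)*(-423)) - 453353)*((-20 - 20*(-357)) - 44808) = ((-188442 - 1*1269) - 453353)*((-20 + 7140) - 44808) = ((-188442 - 1269) - 453353)*(7120 - 44808) = (-189711 - 453353)*(-37688) = -643064*(-37688) = 24235796032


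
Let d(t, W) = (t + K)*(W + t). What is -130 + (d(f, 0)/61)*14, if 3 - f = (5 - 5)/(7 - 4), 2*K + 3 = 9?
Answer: -7678/61 ≈ -125.87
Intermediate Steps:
K = 3 (K = -3/2 + (½)*9 = -3/2 + 9/2 = 3)
f = 3 (f = 3 - (5 - 5)/(7 - 4) = 3 - 0/3 = 3 - 1*0 = 3 + 0 = 3)
d(t, W) = (3 + t)*(W + t) (d(t, W) = (t + 3)*(W + t) = (3 + t)*(W + t))
-130 + (d(f, 0)/61)*14 = -130 + ((3² + 3*0 + 3*3 + 0*3)/61)*14 = -130 + ((9 + 0 + 9 + 0)*(1/61))*14 = -130 + (18*(1/61))*14 = -130 + (18/61)*14 = -130 + 252/61 = -7678/61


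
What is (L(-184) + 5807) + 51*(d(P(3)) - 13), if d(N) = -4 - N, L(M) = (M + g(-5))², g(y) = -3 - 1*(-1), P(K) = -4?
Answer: 39740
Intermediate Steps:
g(y) = -2 (g(y) = -3 + 1 = -2)
L(M) = (-2 + M)² (L(M) = (M - 2)² = (-2 + M)²)
(L(-184) + 5807) + 51*(d(P(3)) - 13) = ((-2 - 184)² + 5807) + 51*((-4 - 1*(-4)) - 13) = ((-186)² + 5807) + 51*((-4 + 4) - 13) = (34596 + 5807) + 51*(0 - 13) = 40403 + 51*(-13) = 40403 - 663 = 39740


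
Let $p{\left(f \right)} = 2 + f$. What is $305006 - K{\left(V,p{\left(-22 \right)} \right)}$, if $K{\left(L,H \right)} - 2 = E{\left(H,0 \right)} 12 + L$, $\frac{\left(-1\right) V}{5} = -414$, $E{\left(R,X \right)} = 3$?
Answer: $302898$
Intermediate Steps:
$V = 2070$ ($V = \left(-5\right) \left(-414\right) = 2070$)
$K{\left(L,H \right)} = 38 + L$ ($K{\left(L,H \right)} = 2 + \left(3 \cdot 12 + L\right) = 2 + \left(36 + L\right) = 38 + L$)
$305006 - K{\left(V,p{\left(-22 \right)} \right)} = 305006 - \left(38 + 2070\right) = 305006 - 2108 = 302898$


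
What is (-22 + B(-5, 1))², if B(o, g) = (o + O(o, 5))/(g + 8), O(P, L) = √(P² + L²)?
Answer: 13753/27 - 2030*√2/81 ≈ 473.93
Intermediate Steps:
O(P, L) = √(L² + P²)
B(o, g) = (o + √(25 + o²))/(8 + g) (B(o, g) = (o + √(5² + o²))/(g + 8) = (o + √(25 + o²))/(8 + g))
(-22 + B(-5, 1))² = (-22 + (-5 + √(25 + (-5)²))/(8 + 1))² = (-22 + (-5 + √(25 + 25))/9)² = (-22 + (-5 + √50)/9)² = (-22 + (-5 + 5*√2)/9)² = (-22 + (-5/9 + 5*√2/9))² = (-203/9 + 5*√2/9)²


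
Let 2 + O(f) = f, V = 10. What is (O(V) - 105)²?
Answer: 9409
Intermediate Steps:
O(f) = -2 + f
(O(V) - 105)² = ((-2 + 10) - 105)² = (8 - 105)² = (-97)² = 9409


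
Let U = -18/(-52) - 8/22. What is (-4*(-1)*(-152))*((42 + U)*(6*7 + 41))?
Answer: -302960624/143 ≈ -2.1186e+6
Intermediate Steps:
U = -5/286 (U = -18*(-1/52) - 8*1/22 = 9/26 - 4/11 = -5/286 ≈ -0.017483)
(-4*(-1)*(-152))*((42 + U)*(6*7 + 41)) = (-4*(-1)*(-152))*((42 - 5/286)*(6*7 + 41)) = (4*(-152))*(12007*(42 + 41)/286) = -3650128*83/143 = -608*996581/286 = -302960624/143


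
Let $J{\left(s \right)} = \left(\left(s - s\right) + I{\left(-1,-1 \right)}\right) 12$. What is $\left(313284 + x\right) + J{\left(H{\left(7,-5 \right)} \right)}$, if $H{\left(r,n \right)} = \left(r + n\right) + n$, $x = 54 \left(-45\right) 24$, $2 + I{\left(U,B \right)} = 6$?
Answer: $255012$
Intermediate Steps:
$I{\left(U,B \right)} = 4$ ($I{\left(U,B \right)} = -2 + 6 = 4$)
$x = -58320$ ($x = \left(-2430\right) 24 = -58320$)
$H{\left(r,n \right)} = r + 2 n$ ($H{\left(r,n \right)} = \left(n + r\right) + n = r + 2 n$)
$J{\left(s \right)} = 48$ ($J{\left(s \right)} = \left(\left(s - s\right) + 4\right) 12 = \left(0 + 4\right) 12 = 4 \cdot 12 = 48$)
$\left(313284 + x\right) + J{\left(H{\left(7,-5 \right)} \right)} = \left(313284 - 58320\right) + 48 = 254964 + 48 = 255012$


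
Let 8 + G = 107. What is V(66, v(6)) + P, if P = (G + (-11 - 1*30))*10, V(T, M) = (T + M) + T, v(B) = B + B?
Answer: 724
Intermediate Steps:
G = 99 (G = -8 + 107 = 99)
v(B) = 2*B
V(T, M) = M + 2*T (V(T, M) = (M + T) + T = M + 2*T)
P = 580 (P = (99 + (-11 - 1*30))*10 = (99 + (-11 - 30))*10 = (99 - 41)*10 = 58*10 = 580)
V(66, v(6)) + P = (2*6 + 2*66) + 580 = (12 + 132) + 580 = 144 + 580 = 724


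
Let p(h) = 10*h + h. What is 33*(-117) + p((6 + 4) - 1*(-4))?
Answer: -3707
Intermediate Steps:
p(h) = 11*h
33*(-117) + p((6 + 4) - 1*(-4)) = 33*(-117) + 11*((6 + 4) - 1*(-4)) = -3861 + 11*(10 + 4) = -3861 + 11*14 = -3861 + 154 = -3707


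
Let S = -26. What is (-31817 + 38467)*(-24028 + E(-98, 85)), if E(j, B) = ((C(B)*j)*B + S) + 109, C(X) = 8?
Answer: -602390250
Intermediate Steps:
E(j, B) = 83 + 8*B*j (E(j, B) = ((8*j)*B - 26) + 109 = (8*B*j - 26) + 109 = (-26 + 8*B*j) + 109 = 83 + 8*B*j)
(-31817 + 38467)*(-24028 + E(-98, 85)) = (-31817 + 38467)*(-24028 + (83 + 8*85*(-98))) = 6650*(-24028 + (83 - 66640)) = 6650*(-24028 - 66557) = 6650*(-90585) = -602390250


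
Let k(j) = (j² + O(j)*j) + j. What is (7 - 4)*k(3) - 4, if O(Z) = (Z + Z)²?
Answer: 356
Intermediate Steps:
O(Z) = 4*Z² (O(Z) = (2*Z)² = 4*Z²)
k(j) = j + j² + 4*j³ (k(j) = (j² + (4*j²)*j) + j = (j² + 4*j³) + j = j + j² + 4*j³)
(7 - 4)*k(3) - 4 = (7 - 4)*(3*(1 + 3 + 4*3²)) - 4 = 3*(3*(1 + 3 + 4*9)) - 4 = 3*(3*(1 + 3 + 36)) - 4 = 3*(3*40) - 4 = 3*120 - 4 = 360 - 4 = 356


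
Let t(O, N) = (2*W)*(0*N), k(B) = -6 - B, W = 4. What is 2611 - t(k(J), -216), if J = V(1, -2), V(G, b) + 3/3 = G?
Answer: 2611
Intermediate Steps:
V(G, b) = -1 + G
J = 0 (J = -1 + 1 = 0)
t(O, N) = 0 (t(O, N) = (2*4)*(0*N) = 8*0 = 0)
2611 - t(k(J), -216) = 2611 - 1*0 = 2611 + 0 = 2611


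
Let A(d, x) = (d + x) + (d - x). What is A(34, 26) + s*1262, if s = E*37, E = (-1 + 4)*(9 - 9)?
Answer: 68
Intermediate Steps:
E = 0 (E = 3*0 = 0)
A(d, x) = 2*d
s = 0 (s = 0*37 = 0)
A(34, 26) + s*1262 = 2*34 + 0*1262 = 68 + 0 = 68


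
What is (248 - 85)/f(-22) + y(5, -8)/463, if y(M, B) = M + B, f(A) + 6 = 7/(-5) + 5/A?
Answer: -8304107/388457 ≈ -21.377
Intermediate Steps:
f(A) = -37/5 + 5/A (f(A) = -6 + (7/(-5) + 5/A) = -6 + (7*(-⅕) + 5/A) = -6 + (-7/5 + 5/A) = -37/5 + 5/A)
y(M, B) = B + M
(248 - 85)/f(-22) + y(5, -8)/463 = (248 - 85)/(-37/5 + 5/(-22)) + (-8 + 5)/463 = 163/(-37/5 + 5*(-1/22)) - 3*1/463 = 163/(-37/5 - 5/22) - 3/463 = 163/(-839/110) - 3/463 = 163*(-110/839) - 3/463 = -17930/839 - 3/463 = -8304107/388457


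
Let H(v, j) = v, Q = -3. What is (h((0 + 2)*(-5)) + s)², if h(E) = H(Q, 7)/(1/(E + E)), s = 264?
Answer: 104976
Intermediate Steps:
h(E) = -6*E
(h((0 + 2)*(-5)) + s)² = (-6*(0 + 2)*(-5) + 264)² = (-12*(-5) + 264)² = (-6*(-10) + 264)² = (60 + 264)² = 324² = 104976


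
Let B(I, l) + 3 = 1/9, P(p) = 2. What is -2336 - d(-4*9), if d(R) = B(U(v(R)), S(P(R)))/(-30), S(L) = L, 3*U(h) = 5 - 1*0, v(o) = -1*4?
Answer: -315373/135 ≈ -2336.1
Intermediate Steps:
v(o) = -4
U(h) = 5/3 (U(h) = (5 - 1*0)/3 = (5 + 0)/3 = (⅓)*5 = 5/3)
B(I, l) = -26/9 (B(I, l) = -3 + 1/9 = -3 + ⅑ = -26/9)
d(R) = 13/135 (d(R) = -26/9/(-30) = -26/9*(-1/30) = 13/135)
-2336 - d(-4*9) = -2336 - 1*13/135 = -2336 - 13/135 = -315373/135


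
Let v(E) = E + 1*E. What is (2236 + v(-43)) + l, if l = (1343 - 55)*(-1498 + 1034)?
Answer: -595482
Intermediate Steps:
l = -597632 (l = 1288*(-464) = -597632)
v(E) = 2*E (v(E) = E + E = 2*E)
(2236 + v(-43)) + l = (2236 + 2*(-43)) - 597632 = (2236 - 86) - 597632 = 2150 - 597632 = -595482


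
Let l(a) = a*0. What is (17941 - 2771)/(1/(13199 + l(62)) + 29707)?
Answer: 100114415/196051347 ≈ 0.51065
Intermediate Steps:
l(a) = 0
(17941 - 2771)/(1/(13199 + l(62)) + 29707) = (17941 - 2771)/(1/(13199 + 0) + 29707) = 15170/(1/13199 + 29707) = 15170/(392102694/13199) = 15170*(13199/392102694) = 100114415/196051347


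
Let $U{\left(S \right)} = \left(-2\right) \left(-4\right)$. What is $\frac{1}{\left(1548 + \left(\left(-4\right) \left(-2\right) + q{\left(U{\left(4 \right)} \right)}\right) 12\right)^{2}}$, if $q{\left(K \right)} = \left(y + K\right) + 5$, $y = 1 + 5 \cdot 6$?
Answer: $\frac{1}{4717584} \approx 2.1197 \cdot 10^{-7}$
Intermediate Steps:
$y = 31$ ($y = 1 + 30 = 31$)
$U{\left(S \right)} = 8$
$q{\left(K \right)} = 36 + K$ ($q{\left(K \right)} = \left(31 + K\right) + 5 = 36 + K$)
$\frac{1}{\left(1548 + \left(\left(-4\right) \left(-2\right) + q{\left(U{\left(4 \right)} \right)}\right) 12\right)^{2}} = \frac{1}{\left(1548 + \left(\left(-4\right) \left(-2\right) + \left(36 + 8\right)\right) 12\right)^{2}} = \frac{1}{\left(1548 + \left(8 + 44\right) 12\right)^{2}} = \frac{1}{\left(1548 + 52 \cdot 12\right)^{2}} = \frac{1}{\left(1548 + 624\right)^{2}} = \frac{1}{2172^{2}} = \frac{1}{4717584}$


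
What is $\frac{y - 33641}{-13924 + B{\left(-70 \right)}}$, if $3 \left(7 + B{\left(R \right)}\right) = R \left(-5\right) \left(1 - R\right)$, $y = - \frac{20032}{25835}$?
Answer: $\frac{2607405801}{437722405} \approx 5.9568$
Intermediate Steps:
$y = - \frac{20032}{25835}$ ($y = \left(-20032\right) \frac{1}{25835} = - \frac{20032}{25835} \approx -0.77538$)
$B{\left(R \right)} = -7 - \frac{5 R \left(1 - R\right)}{3}$ ($B{\left(R \right)} = -7 + \frac{R \left(-5\right) \left(1 - R\right)}{3} = -7 + \frac{- 5 R \left(1 - R\right)}{3} = -7 + \frac{\left(-5\right) R \left(1 - R\right)}{3} = -7 - \frac{5 R \left(1 - R\right)}{3}$)
$\frac{y - 33641}{-13924 + B{\left(-70 \right)}} = \frac{- \frac{20032}{25835} - 33641}{-13924 - \left(- \frac{329}{3} - \frac{24500}{3}\right)} = - \frac{869135267}{25835 \left(-13924 + \left(-7 + \frac{350}{3} + \frac{5}{3} \cdot 4900\right)\right)} = - \frac{869135267}{25835 \left(-13924 + \left(-7 + \frac{350}{3} + \frac{24500}{3}\right)\right)} = - \frac{869135267}{25835 \left(-13924 + \frac{24829}{3}\right)} = - \frac{869135267}{25835 \left(- \frac{16943}{3}\right)} = \left(- \frac{869135267}{25835}\right) \left(- \frac{3}{16943}\right) = \frac{2607405801}{437722405}$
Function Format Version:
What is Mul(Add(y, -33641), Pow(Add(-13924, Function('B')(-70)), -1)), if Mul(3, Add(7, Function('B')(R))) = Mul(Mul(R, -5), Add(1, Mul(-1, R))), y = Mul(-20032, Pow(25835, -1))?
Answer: Rational(2607405801, 437722405) ≈ 5.9568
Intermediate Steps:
y = Rational(-20032, 25835) (y = Mul(-20032, Rational(1, 25835)) = Rational(-20032, 25835) ≈ -0.77538)
Function('B')(R) = Add(-7, Mul(Rational(-5, 3), R, Add(1, Mul(-1, R)))) (Function('B')(R) = Add(-7, Mul(Rational(1, 3), Mul(Mul(R, -5), Add(1, Mul(-1, R))))) = Add(-7, Mul(Rational(1, 3), Mul(Mul(-5, R), Add(1, Mul(-1, R))))) = Add(-7, Mul(Rational(1, 3), Mul(-5, R, Add(1, Mul(-1, R))))) = Add(-7, Mul(Rational(-5, 3), R, Add(1, Mul(-1, R)))))
Mul(Add(y, -33641), Pow(Add(-13924, Function('B')(-70)), -1)) = Mul(Add(Rational(-20032, 25835), -33641), Pow(Add(-13924, Add(-7, Mul(Rational(-5, 3), -70), Mul(Rational(5, 3), Pow(-70, 2)))), -1)) = Mul(Rational(-869135267, 25835), Pow(Add(-13924, Add(-7, Rational(350, 3), Mul(Rational(5, 3), 4900))), -1)) = Mul(Rational(-869135267, 25835), Pow(Add(-13924, Add(-7, Rational(350, 3), Rational(24500, 3))), -1)) = Mul(Rational(-869135267, 25835), Pow(Add(-13924, Rational(24829, 3)), -1)) = Mul(Rational(-869135267, 25835), Pow(Rational(-16943, 3), -1)) = Mul(Rational(-869135267, 25835), Rational(-3, 16943)) = Rational(2607405801, 437722405)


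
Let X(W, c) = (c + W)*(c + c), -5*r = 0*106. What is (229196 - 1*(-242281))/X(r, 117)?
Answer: 157159/9126 ≈ 17.221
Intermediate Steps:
r = 0 (r = -0*106 = -⅕*0 = 0)
X(W, c) = 2*c*(W + c) (X(W, c) = (W + c)*(2*c) = 2*c*(W + c))
(229196 - 1*(-242281))/X(r, 117) = (229196 - 1*(-242281))/((2*117*(0 + 117))) = (229196 + 242281)/((2*117*117)) = 471477/27378 = 471477*(1/27378) = 157159/9126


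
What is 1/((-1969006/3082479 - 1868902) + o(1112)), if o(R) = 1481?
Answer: -3082479/5756287985665 ≈ -5.3550e-7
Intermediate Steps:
1/((-1969006/3082479 - 1868902) + o(1112)) = 1/((-1969006/3082479 - 1868902) + 1481) = 1/(-5760853137064/3082479 + 1481) = 1/(-5756287985665/3082479) = -3082479/5756287985665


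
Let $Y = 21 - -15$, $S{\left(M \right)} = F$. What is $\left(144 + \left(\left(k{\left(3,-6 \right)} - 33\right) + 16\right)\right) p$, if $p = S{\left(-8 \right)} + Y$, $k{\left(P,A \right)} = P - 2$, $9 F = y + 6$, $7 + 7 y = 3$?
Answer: $\frac{295168}{63} \approx 4685.2$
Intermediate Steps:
$y = - \frac{4}{7}$ ($y = -1 + \frac{1}{7} \cdot 3 = -1 + \frac{3}{7} = - \frac{4}{7} \approx -0.57143$)
$F = \frac{38}{63}$ ($F = \frac{- \frac{4}{7} + 6}{9} = \frac{1}{9} \cdot \frac{38}{7} = \frac{38}{63} \approx 0.60317$)
$S{\left(M \right)} = \frac{38}{63}$
$Y = 36$ ($Y = 21 + 15 = 36$)
$k{\left(P,A \right)} = -2 + P$ ($k{\left(P,A \right)} = P - 2 = -2 + P$)
$p = \frac{2306}{63}$ ($p = \frac{38}{63} + 36 = \frac{2306}{63} \approx 36.603$)
$\left(144 + \left(\left(k{\left(3,-6 \right)} - 33\right) + 16\right)\right) p = \left(144 + \left(\left(\left(-2 + 3\right) - 33\right) + 16\right)\right) \frac{2306}{63} = \left(144 + \left(\left(1 - 33\right) + 16\right)\right) \frac{2306}{63} = \left(144 + \left(-32 + 16\right)\right) \frac{2306}{63} = \left(144 - 16\right) \frac{2306}{63} = 128 \cdot \frac{2306}{63} = \frac{295168}{63}$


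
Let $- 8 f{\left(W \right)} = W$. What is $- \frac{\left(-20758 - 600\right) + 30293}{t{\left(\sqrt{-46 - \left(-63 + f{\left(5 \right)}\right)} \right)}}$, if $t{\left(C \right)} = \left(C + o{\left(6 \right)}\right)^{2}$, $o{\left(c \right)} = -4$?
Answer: $- \frac{19228120}{169} - \frac{1143680 \sqrt{282}}{169} \approx -2.2742 \cdot 10^{5}$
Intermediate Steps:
$f{\left(W \right)} = - \frac{W}{8}$
$t{\left(C \right)} = \left(-4 + C\right)^{2}$ ($t{\left(C \right)} = \left(C - 4\right)^{2} = \left(-4 + C\right)^{2}$)
$- \frac{\left(-20758 - 600\right) + 30293}{t{\left(\sqrt{-46 - \left(-63 + f{\left(5 \right)}\right)} \right)}} = - \frac{\left(-20758 - 600\right) + 30293}{\left(-4 + \sqrt{-46 + \left(63 - \left(- \frac{1}{8}\right) 5\right)}\right)^{2}} = - \frac{-21358 + 30293}{\left(-4 + \sqrt{-46 + \left(63 - - \frac{5}{8}\right)}\right)^{2}} = - \frac{8935}{\left(-4 + \sqrt{-46 + \left(63 + \frac{5}{8}\right)}\right)^{2}} = - \frac{8935}{\left(-4 + \sqrt{-46 + \frac{509}{8}}\right)^{2}} = - \frac{8935}{\left(-4 + \sqrt{\frac{141}{8}}\right)^{2}} = - \frac{8935}{\left(-4 + \frac{\sqrt{282}}{4}\right)^{2}}$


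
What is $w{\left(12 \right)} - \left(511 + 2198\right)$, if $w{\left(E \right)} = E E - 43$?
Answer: $-2608$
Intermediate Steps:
$w{\left(E \right)} = -43 + E^{2}$ ($w{\left(E \right)} = E^{2} - 43 = -43 + E^{2}$)
$w{\left(12 \right)} - \left(511 + 2198\right) = \left(-43 + 12^{2}\right) - \left(511 + 2198\right) = \left(-43 + 144\right) - 2709 = 101 - 2709 = -2608$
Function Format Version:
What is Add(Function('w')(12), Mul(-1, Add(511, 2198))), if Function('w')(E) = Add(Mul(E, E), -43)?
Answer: -2608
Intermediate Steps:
Function('w')(E) = Add(-43, Pow(E, 2)) (Function('w')(E) = Add(Pow(E, 2), -43) = Add(-43, Pow(E, 2)))
Add(Function('w')(12), Mul(-1, Add(511, 2198))) = Add(Add(-43, Pow(12, 2)), Mul(-1, Add(511, 2198))) = Add(Add(-43, 144), Mul(-1, 2709)) = Add(101, -2709) = -2608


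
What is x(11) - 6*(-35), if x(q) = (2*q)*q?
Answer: 452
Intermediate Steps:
x(q) = 2*q**2
x(11) - 6*(-35) = 2*11**2 - 6*(-35) = 2*121 + 210 = 242 + 210 = 452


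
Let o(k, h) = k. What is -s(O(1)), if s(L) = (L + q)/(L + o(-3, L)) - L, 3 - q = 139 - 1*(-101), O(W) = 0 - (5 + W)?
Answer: -33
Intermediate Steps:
O(W) = -5 - W (O(W) = 0 + (-5 - W) = -5 - W)
q = -237 (q = 3 - (139 - 1*(-101)) = 3 - (139 + 101) = 3 - 1*240 = 3 - 240 = -237)
s(L) = -L + (-237 + L)/(-3 + L) (s(L) = (L - 237)/(L - 3) - L = (-237 + L)/(-3 + L) - L = -L + (-237 + L)/(-3 + L))
-s(O(1)) = -(-237 - (-5 - 1*1)² + 4*(-5 - 1*1))/(-3 + (-5 - 1*1)) = -(-237 - (-5 - 1)² + 4*(-5 - 1))/(-3 + (-5 - 1)) = -(-237 - 1*(-6)² + 4*(-6))/(-3 - 6) = -(-237 - 1*36 - 24)/(-9) = -(-1)*(-237 - 36 - 24)/9 = -(-1)*(-297)/9 = -1*33 = -33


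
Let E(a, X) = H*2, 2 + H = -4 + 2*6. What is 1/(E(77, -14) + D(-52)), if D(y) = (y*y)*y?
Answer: -1/140596 ≈ -7.1126e-6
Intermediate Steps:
H = 6 (H = -2 + (-4 + 2*6) = -2 + (-4 + 12) = -2 + 8 = 6)
D(y) = y**3 (D(y) = y**2*y = y**3)
E(a, X) = 12 (E(a, X) = 6*2 = 12)
1/(E(77, -14) + D(-52)) = 1/(12 + (-52)**3) = 1/(12 - 140608) = 1/(-140596) = -1/140596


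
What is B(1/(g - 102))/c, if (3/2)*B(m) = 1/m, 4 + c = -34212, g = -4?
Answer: 53/25662 ≈ 0.0020653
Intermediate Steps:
c = -34216 (c = -4 - 34212 = -34216)
B(m) = 2/(3*m)
B(1/(g - 102))/c = (2/(3*(1/(-4 - 102))))/(-34216) = (2/(3*(1/(-106))))*(-1/34216) = (2/(3*(-1/106)))*(-1/34216) = ((⅔)*(-106))*(-1/34216) = -212/3*(-1/34216) = 53/25662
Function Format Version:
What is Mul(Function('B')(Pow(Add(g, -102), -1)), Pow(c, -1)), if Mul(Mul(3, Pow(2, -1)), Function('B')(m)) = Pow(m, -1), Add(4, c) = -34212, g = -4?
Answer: Rational(53, 25662) ≈ 0.0020653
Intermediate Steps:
c = -34216 (c = Add(-4, -34212) = -34216)
Function('B')(m) = Mul(Rational(2, 3), Pow(m, -1))
Mul(Function('B')(Pow(Add(g, -102), -1)), Pow(c, -1)) = Mul(Mul(Rational(2, 3), Pow(Pow(Add(-4, -102), -1), -1)), Pow(-34216, -1)) = Mul(Mul(Rational(2, 3), Pow(Pow(-106, -1), -1)), Rational(-1, 34216)) = Mul(Mul(Rational(2, 3), Pow(Rational(-1, 106), -1)), Rational(-1, 34216)) = Mul(Mul(Rational(2, 3), -106), Rational(-1, 34216)) = Mul(Rational(-212, 3), Rational(-1, 34216)) = Rational(53, 25662)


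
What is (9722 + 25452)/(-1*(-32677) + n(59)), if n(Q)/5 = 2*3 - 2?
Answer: 35174/32697 ≈ 1.0758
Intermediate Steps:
n(Q) = 20 (n(Q) = 5*(2*3 - 2) = 5*(6 - 2) = 5*4 = 20)
(9722 + 25452)/(-1*(-32677) + n(59)) = (9722 + 25452)/(-1*(-32677) + 20) = 35174/(32677 + 20) = 35174/32697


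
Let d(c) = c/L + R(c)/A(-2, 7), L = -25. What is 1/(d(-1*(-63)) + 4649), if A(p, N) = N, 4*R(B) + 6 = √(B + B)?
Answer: 1138335100/5289007307123 - 26250*√14/5289007307123 ≈ 0.00021521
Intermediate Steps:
R(B) = -3/2 + √2*√B/4 (R(B) = -3/2 + √(B + B)/4 = -3/2 + √(2*B)/4 = -3/2 + (√2*√B)/4 = -3/2 + √2*√B/4)
d(c) = -3/14 - c/25 + √2*√c/28 (d(c) = c/(-25) + (-3/2 + √2*√c/4)/7 = c*(-1/25) + (-3/2 + √2*√c/4)*(⅐) = -c/25 + (-3/14 + √2*√c/28) = -3/14 - c/25 + √2*√c/28)
1/(d(-1*(-63)) + 4649) = 1/((-3/14 - (-1)*(-63)/25 + √2*√(-1*(-63))/28) + 4649) = 1/((-3/14 - 1/25*63 + √2*√63/28) + 4649) = 1/((-3/14 - 63/25 + √2*(3*√7)/28) + 4649) = 1/((-3/14 - 63/25 + 3*√14/28) + 4649) = 1/((-957/350 + 3*√14/28) + 4649) = 1/(1626193/350 + 3*√14/28)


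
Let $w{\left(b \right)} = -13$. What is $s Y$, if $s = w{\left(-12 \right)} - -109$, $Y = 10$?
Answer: $960$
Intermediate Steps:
$s = 96$ ($s = -13 - -109 = -13 + 109 = 96$)
$s Y = 96 \cdot 10 = 960$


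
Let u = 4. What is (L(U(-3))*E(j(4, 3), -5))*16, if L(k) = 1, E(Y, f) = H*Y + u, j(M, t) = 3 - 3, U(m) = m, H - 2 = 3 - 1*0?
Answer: 64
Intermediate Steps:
H = 5 (H = 2 + (3 - 1*0) = 2 + (3 + 0) = 2 + 3 = 5)
j(M, t) = 0
E(Y, f) = 4 + 5*Y (E(Y, f) = 5*Y + 4 = 4 + 5*Y)
(L(U(-3))*E(j(4, 3), -5))*16 = (1*(4 + 5*0))*16 = (1*(4 + 0))*16 = (1*4)*16 = 4*16 = 64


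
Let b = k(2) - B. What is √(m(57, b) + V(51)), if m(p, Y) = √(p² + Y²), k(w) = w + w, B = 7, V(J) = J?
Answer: √(51 + 3*√362) ≈ 10.396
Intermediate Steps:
k(w) = 2*w
b = -3 (b = 2*2 - 1*7 = 4 - 7 = -3)
m(p, Y) = √(Y² + p²)
√(m(57, b) + V(51)) = √(√((-3)² + 57²) + 51) = √(√(9 + 3249) + 51) = √(√3258 + 51) = √(3*√362 + 51) = √(51 + 3*√362)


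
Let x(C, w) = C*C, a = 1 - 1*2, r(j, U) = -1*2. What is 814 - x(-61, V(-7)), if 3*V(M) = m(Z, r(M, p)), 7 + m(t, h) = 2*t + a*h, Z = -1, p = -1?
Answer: -2907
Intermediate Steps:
r(j, U) = -2
a = -1 (a = 1 - 2 = -1)
m(t, h) = -7 - h + 2*t (m(t, h) = -7 + (2*t - h) = -7 + (-h + 2*t) = -7 - h + 2*t)
V(M) = -7/3 (V(M) = (-7 - 1*(-2) + 2*(-1))/3 = (-7 + 2 - 2)/3 = (⅓)*(-7) = -7/3)
x(C, w) = C²
814 - x(-61, V(-7)) = 814 - 1*(-61)² = 814 - 1*3721 = 814 - 3721 = -2907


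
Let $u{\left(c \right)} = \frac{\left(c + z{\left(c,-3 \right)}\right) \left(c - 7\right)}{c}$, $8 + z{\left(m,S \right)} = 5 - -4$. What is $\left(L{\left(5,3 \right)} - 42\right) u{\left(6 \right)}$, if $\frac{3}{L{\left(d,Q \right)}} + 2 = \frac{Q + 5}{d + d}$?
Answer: $\frac{623}{12} \approx 51.917$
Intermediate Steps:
$z{\left(m,S \right)} = 1$ ($z{\left(m,S \right)} = -8 + \left(5 - -4\right) = -8 + \left(5 + 4\right) = -8 + 9 = 1$)
$u{\left(c \right)} = \frac{\left(1 + c\right) \left(-7 + c\right)}{c}$ ($u{\left(c \right)} = \frac{\left(c + 1\right) \left(c - 7\right)}{c} = \frac{\left(1 + c\right) \left(-7 + c\right)}{c}$)
$L{\left(d,Q \right)} = \frac{3}{-2 + \frac{5 + Q}{2 d}}$ ($L{\left(d,Q \right)} = \frac{3}{-2 + \frac{Q + 5}{d + d}} = \frac{3}{-2 + \frac{5 + Q}{2 d}}$)
$\left(L{\left(5,3 \right)} - 42\right) u{\left(6 \right)} = \left(6 \cdot 5 \frac{1}{5 + 3 - 20} - 42\right) \left(-6 + 6 - \frac{7}{6}\right) = \left(6 \cdot 5 \frac{1}{-12} - 42\right) \left(-6 + 6 - \frac{7}{6}\right) = \left(6 \cdot 5 \left(- \frac{1}{12}\right) - 42\right) \left(- \frac{7}{6}\right) = \left(- \frac{5}{2} - 42\right) \left(- \frac{7}{6}\right) = \left(- \frac{89}{2}\right) \left(- \frac{7}{6}\right) = \frac{623}{12}$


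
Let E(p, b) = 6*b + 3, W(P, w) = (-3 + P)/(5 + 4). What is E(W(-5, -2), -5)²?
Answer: 729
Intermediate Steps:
W(P, w) = -⅓ + P/9 (W(P, w) = (-3 + P)/9 = (-3 + P)*(⅑) = -⅓ + P/9)
E(p, b) = 3 + 6*b
E(W(-5, -2), -5)² = (3 + 6*(-5))² = (3 - 30)² = (-27)² = 729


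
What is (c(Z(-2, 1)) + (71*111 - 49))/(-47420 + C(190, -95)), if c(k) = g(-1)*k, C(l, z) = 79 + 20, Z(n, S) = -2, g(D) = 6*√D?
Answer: -7832/47321 + 12*I/47321 ≈ -0.16551 + 0.00025359*I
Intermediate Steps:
C(l, z) = 99
c(k) = 6*I*k (c(k) = (6*√(-1))*k = (6*I)*k = 6*I*k)
(c(Z(-2, 1)) + (71*111 - 49))/(-47420 + C(190, -95)) = (6*I*(-2) + (71*111 - 49))/(-47420 + 99) = (-12*I + (7881 - 49))/(-47321) = (-12*I + 7832)*(-1/47321) = (7832 - 12*I)*(-1/47321) = -7832/47321 + 12*I/47321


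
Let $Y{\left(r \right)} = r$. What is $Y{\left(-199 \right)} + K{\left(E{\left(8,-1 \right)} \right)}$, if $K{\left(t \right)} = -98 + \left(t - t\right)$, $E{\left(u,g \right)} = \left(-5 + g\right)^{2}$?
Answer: $-297$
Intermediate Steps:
$K{\left(t \right)} = -98$ ($K{\left(t \right)} = -98 + 0 = -98$)
$Y{\left(-199 \right)} + K{\left(E{\left(8,-1 \right)} \right)} = -199 - 98 = -297$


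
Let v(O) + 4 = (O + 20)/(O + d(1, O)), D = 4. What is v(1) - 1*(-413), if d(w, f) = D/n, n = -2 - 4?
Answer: 472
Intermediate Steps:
n = -6
d(w, f) = -2/3 (d(w, f) = 4/(-6) = 4*(-1/6) = -2/3)
v(O) = -4 + (20 + O)/(-2/3 + O) (v(O) = -4 + (O + 20)/(O - 2/3) = -4 + (20 + O)/(-2/3 + O))
v(1) - 1*(-413) = (68 - 9*1)/(-2 + 3*1) - 1*(-413) = (68 - 9)/(-2 + 3) + 413 = 59/1 + 413 = 1*59 + 413 = 59 + 413 = 472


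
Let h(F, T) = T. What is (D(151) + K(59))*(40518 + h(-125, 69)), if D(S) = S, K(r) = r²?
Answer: 147411984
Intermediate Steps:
(D(151) + K(59))*(40518 + h(-125, 69)) = (151 + 59²)*(40518 + 69) = (151 + 3481)*40587 = 3632*40587 = 147411984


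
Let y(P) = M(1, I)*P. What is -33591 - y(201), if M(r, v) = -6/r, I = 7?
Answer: -32385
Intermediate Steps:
y(P) = -6*P (y(P) = (-6/1)*P = (-6*1)*P = -6*P)
-33591 - y(201) = -33591 - (-6)*201 = -33591 - 1*(-1206) = -33591 + 1206 = -32385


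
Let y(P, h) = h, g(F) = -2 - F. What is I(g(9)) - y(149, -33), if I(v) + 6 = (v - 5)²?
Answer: 283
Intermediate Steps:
I(v) = -6 + (-5 + v)² (I(v) = -6 + (v - 5)² = -6 + (-5 + v)²)
I(g(9)) - y(149, -33) = (-6 + (-5 + (-2 - 1*9))²) - 1*(-33) = (-6 + (-5 + (-2 - 9))²) + 33 = (-6 + (-5 - 11)²) + 33 = (-6 + (-16)²) + 33 = (-6 + 256) + 33 = 250 + 33 = 283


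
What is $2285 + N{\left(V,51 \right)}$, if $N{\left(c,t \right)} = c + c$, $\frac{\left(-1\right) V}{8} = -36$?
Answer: $2861$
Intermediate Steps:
$V = 288$ ($V = \left(-8\right) \left(-36\right) = 288$)
$N{\left(c,t \right)} = 2 c$
$2285 + N{\left(V,51 \right)} = 2285 + 2 \cdot 288 = 2285 + 576 = 2861$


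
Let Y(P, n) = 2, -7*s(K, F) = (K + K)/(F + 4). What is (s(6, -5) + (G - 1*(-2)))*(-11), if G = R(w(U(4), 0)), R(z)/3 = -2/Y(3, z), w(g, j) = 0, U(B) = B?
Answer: -55/7 ≈ -7.8571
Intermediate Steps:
s(K, F) = -2*K/(7*(4 + F)) (s(K, F) = -(K + K)/(7*(F + 4)) = -2*K/(7*(4 + F)))
R(z) = -3 (R(z) = 3*(-2/2) = 3*(-2*1/2) = 3*(-1) = -3)
G = -3
(s(6, -5) + (G - 1*(-2)))*(-11) = (-2*6/(28 + 7*(-5)) + (-3 - 1*(-2)))*(-11) = (-2*6/(28 - 35) + (-3 + 2))*(-11) = (-2*6/(-7) - 1)*(-11) = (-2*6*(-1/7) - 1)*(-11) = (12/7 - 1)*(-11) = (5/7)*(-11) = -55/7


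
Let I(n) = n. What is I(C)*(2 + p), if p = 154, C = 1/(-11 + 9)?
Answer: -78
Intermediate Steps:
C = -½ (C = 1/(-2) = -½ ≈ -0.50000)
I(C)*(2 + p) = -(2 + 154)/2 = -½*156 = -78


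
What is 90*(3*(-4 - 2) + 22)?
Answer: 360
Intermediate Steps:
90*(3*(-4 - 2) + 22) = 90*(3*(-6) + 22) = 90*(-18 + 22) = 90*4 = 360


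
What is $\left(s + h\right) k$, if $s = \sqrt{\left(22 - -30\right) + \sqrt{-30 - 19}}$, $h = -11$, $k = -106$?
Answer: $1166 - 106 \sqrt{52 + 7 i} \approx 399.9 - 51.333 i$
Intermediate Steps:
$s = \sqrt{52 + 7 i}$ ($s = \sqrt{\left(22 + 30\right) + \sqrt{-49}} = \sqrt{52 + 7 i} \approx 7.2273 + 0.48427 i$)
$\left(s + h\right) k = \left(\sqrt{52 + 7 i} - 11\right) \left(-106\right) = \left(-11 + \sqrt{52 + 7 i}\right) \left(-106\right) = 1166 - 106 \sqrt{52 + 7 i}$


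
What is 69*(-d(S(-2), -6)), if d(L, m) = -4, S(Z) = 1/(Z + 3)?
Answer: 276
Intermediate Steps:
S(Z) = 1/(3 + Z)
69*(-d(S(-2), -6)) = 69*(-1*(-4)) = 69*4 = 276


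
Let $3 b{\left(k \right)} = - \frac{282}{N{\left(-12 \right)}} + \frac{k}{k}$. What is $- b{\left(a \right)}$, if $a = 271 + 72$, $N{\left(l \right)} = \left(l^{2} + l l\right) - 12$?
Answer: $\frac{1}{138} \approx 0.0072464$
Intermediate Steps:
$N{\left(l \right)} = -12 + 2 l^{2}$ ($N{\left(l \right)} = \left(l^{2} + l^{2}\right) - 12 = 2 l^{2} - 12 = -12 + 2 l^{2}$)
$a = 343$
$b{\left(k \right)} = - \frac{1}{138}$ ($b{\left(k \right)} = \frac{- \frac{282}{-12 + 2 \left(-12\right)^{2}} + \frac{k}{k}}{3} = \frac{- \frac{282}{-12 + 2 \cdot 144} + 1}{3} = \frac{- \frac{282}{-12 + 288} + 1}{3} = \frac{- \frac{282}{276} + 1}{3} = \frac{\left(-282\right) \frac{1}{276} + 1}{3} = \frac{- \frac{47}{46} + 1}{3} = \frac{1}{3} \left(- \frac{1}{46}\right) = - \frac{1}{138}$)
$- b{\left(a \right)} = \left(-1\right) \left(- \frac{1}{138}\right) = \frac{1}{138}$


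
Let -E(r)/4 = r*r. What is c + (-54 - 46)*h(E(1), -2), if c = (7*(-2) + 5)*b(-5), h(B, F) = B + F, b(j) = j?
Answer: 645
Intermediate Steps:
E(r) = -4*r² (E(r) = -4*r*r = -4*r²)
c = 45 (c = (7*(-2) + 5)*(-5) = (-14 + 5)*(-5) = -9*(-5) = 45)
c + (-54 - 46)*h(E(1), -2) = 45 + (-54 - 46)*(-4*1² - 2) = 45 - 100*(-4*1 - 2) = 45 - 100*(-4 - 2) = 45 - 100*(-6) = 45 + 600 = 645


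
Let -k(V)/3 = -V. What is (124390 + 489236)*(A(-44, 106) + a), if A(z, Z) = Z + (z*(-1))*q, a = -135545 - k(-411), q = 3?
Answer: -82271292324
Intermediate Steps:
k(V) = 3*V (k(V) = -(-3)*V = 3*V)
a = -134312 (a = -135545 - 3*(-411) = -135545 - 1*(-1233) = -135545 + 1233 = -134312)
A(z, Z) = Z - 3*z (A(z, Z) = Z + (z*(-1))*3 = Z - z*3 = Z - 3*z)
(124390 + 489236)*(A(-44, 106) + a) = (124390 + 489236)*((106 - 3*(-44)) - 134312) = 613626*((106 + 132) - 134312) = 613626*(238 - 134312) = 613626*(-134074) = -82271292324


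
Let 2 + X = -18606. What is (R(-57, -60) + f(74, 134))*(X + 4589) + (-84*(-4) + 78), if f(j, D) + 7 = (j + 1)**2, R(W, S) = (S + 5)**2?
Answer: -121165803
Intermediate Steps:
X = -18608 (X = -2 - 18606 = -18608)
R(W, S) = (5 + S)**2
f(j, D) = -7 + (1 + j)**2 (f(j, D) = -7 + (j + 1)**2 = -7 + (1 + j)**2)
(R(-57, -60) + f(74, 134))*(X + 4589) + (-84*(-4) + 78) = ((5 - 60)**2 + (-7 + (1 + 74)**2))*(-18608 + 4589) + (-84*(-4) + 78) = ((-55)**2 + (-7 + 75**2))*(-14019) + (336 + 78) = (3025 + (-7 + 5625))*(-14019) + 414 = (3025 + 5618)*(-14019) + 414 = 8643*(-14019) + 414 = -121166217 + 414 = -121165803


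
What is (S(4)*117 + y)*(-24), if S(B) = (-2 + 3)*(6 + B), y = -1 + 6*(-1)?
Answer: -27912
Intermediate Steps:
y = -7 (y = -1 - 6 = -7)
S(B) = 6 + B (S(B) = 1*(6 + B) = 6 + B)
(S(4)*117 + y)*(-24) = ((6 + 4)*117 - 7)*(-24) = (10*117 - 7)*(-24) = (1170 - 7)*(-24) = 1163*(-24) = -27912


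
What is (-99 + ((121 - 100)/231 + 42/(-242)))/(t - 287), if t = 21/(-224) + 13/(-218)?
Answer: 41817632/121192511 ≈ 0.34505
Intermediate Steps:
t = -535/3488 (t = 21*(-1/224) + 13*(-1/218) = -3/32 - 13/218 = -535/3488 ≈ -0.15338)
(-99 + ((121 - 100)/231 + 42/(-242)))/(t - 287) = (-99 + ((121 - 100)/231 + 42/(-242)))/(-535/3488 - 287) = (-99 + (21*(1/231) + 42*(-1/242)))/(-1001591/3488) = (-99 + (1/11 - 21/121))*(-3488/1001591) = (-99 - 10/121)*(-3488/1001591) = -11989/121*(-3488/1001591) = 41817632/121192511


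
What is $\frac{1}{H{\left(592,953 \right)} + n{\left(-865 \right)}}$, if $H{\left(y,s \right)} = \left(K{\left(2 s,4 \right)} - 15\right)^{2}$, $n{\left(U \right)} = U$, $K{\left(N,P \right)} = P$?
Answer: $- \frac{1}{744} \approx -0.0013441$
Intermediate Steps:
$H{\left(y,s \right)} = 121$ ($H{\left(y,s \right)} = \left(4 - 15\right)^{2} = \left(-11\right)^{2} = 121$)
$\frac{1}{H{\left(592,953 \right)} + n{\left(-865 \right)}} = \frac{1}{121 - 865} = \frac{1}{-744} = - \frac{1}{744}$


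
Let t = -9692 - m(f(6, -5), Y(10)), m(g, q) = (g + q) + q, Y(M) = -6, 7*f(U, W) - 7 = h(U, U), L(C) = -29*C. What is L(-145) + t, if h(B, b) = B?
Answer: -38338/7 ≈ -5476.9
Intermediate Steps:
f(U, W) = 1 + U/7
m(g, q) = g + 2*q
t = -67773/7 (t = -9692 - ((1 + (⅐)*6) + 2*(-6)) = -9692 - ((1 + 6/7) - 12) = -9692 - (13/7 - 12) = -9692 - 1*(-71/7) = -9692 + 71/7 = -67773/7 ≈ -9681.9)
L(-145) + t = -29*(-145) - 67773/7 = 4205 - 67773/7 = -38338/7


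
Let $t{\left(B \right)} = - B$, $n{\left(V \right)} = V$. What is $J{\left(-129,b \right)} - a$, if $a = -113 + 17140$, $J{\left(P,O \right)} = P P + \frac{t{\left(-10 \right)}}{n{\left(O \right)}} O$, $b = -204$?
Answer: $-376$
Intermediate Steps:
$J{\left(P,O \right)} = 10 + P^{2}$ ($J{\left(P,O \right)} = P P + \frac{\left(-1\right) \left(-10\right)}{O} O = P^{2} + \frac{10}{O} O = P^{2} + 10 = 10 + P^{2}$)
$a = 17027$
$J{\left(-129,b \right)} - a = \left(10 + \left(-129\right)^{2}\right) - 17027 = \left(10 + 16641\right) - 17027 = 16651 - 17027 = -376$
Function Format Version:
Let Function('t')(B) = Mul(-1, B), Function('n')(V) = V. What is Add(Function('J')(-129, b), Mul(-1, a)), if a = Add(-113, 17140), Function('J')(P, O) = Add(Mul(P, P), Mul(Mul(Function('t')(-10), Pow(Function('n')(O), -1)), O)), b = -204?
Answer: -376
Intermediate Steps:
Function('J')(P, O) = Add(10, Pow(P, 2)) (Function('J')(P, O) = Add(Mul(P, P), Mul(Mul(Mul(-1, -10), Pow(O, -1)), O)) = Add(Pow(P, 2), Mul(Mul(10, Pow(O, -1)), O)) = Add(Pow(P, 2), 10) = Add(10, Pow(P, 2)))
a = 17027
Add(Function('J')(-129, b), Mul(-1, a)) = Add(Add(10, Pow(-129, 2)), Mul(-1, 17027)) = Add(Add(10, 16641), -17027) = Add(16651, -17027) = -376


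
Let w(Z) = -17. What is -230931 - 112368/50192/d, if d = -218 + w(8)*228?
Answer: -2965818652395/12842878 ≈ -2.3093e+5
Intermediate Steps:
d = -4094 (d = -218 - 17*228 = -218 - 3876 = -4094)
-230931 - 112368/50192/d = -230931 - 112368/50192/(-4094) = -230931 - 112368*(1/50192)*(-1)/4094 = -230931 - 7023*(-1)/(3137*4094) = -230931 - 1*(-7023/12842878) = -230931 + 7023/12842878 = -2965818652395/12842878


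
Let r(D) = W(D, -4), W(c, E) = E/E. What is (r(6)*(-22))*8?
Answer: -176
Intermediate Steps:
W(c, E) = 1
r(D) = 1
(r(6)*(-22))*8 = (1*(-22))*8 = -22*8 = -176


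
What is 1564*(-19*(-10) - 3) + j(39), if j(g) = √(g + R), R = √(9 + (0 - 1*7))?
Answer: 292468 + √(39 + √2) ≈ 2.9247e+5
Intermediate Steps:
R = √2 (R = √(9 + (0 - 7)) = √(9 - 7) = √2 ≈ 1.4142)
j(g) = √(g + √2)
1564*(-19*(-10) - 3) + j(39) = 1564*(-19*(-10) - 3) + √(39 + √2) = 1564*(190 - 3) + √(39 + √2) = 1564*187 + √(39 + √2) = 292468 + √(39 + √2)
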